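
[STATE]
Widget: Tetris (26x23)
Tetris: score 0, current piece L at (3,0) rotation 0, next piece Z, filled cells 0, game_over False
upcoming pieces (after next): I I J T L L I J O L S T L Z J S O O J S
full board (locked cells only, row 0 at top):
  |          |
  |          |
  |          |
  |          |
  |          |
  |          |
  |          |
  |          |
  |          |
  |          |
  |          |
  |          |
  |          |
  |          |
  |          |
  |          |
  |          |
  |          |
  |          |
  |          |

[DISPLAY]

     ▒    │Next:          
   ▒▒▒    │▓▓             
          │ ▓▓            
          │               
          │               
          │               
          │Score:         
          │0              
          │               
          │               
          │               
          │               
          │               
          │               
          │               
          │               
          │               
          │               
          │               
          │               
          │               
          │               
          │               


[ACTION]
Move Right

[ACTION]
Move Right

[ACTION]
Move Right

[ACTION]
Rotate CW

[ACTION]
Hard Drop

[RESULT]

   ▓▓     │Next:          
    ▓▓    │████           
          │               
          │               
          │               
          │               
          │Score:         
          │0              
          │               
          │               
          │               
          │               
          │               
          │               
          │               
          │               
          │               
      ▒   │               
      ▒   │               
      ▒▒  │               
          │               
          │               
          │               


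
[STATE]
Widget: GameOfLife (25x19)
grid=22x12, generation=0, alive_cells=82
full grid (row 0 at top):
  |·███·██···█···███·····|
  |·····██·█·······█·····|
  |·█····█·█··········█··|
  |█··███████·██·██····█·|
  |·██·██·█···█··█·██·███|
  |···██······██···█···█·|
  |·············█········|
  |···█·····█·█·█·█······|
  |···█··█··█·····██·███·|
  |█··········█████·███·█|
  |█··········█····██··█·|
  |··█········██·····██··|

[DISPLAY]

Gen: 0                   
·███·██···█···███·····   
·····██·█·······█·····   
·█····█·█··········█··   
█··███████·██·██····█·   
·██·██·█···█··█·██·███   
···██······██···█···█·   
·············█········   
···█·····█·█·█·█······   
···█··█··█·····██·███·   
█··········█████·███·█   
█··········█····██··█·   
··█········██·····██··   
                         
                         
                         
                         
                         
                         


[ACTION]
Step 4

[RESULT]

Gen: 4                   
···············█·█····   
···██·········██·█····   
·█·█········███··█·█··   
█··█··············███·   
█·········██··········   
███······█████··██·█··   
·········█···██·····█·   
··········██·█·██·█··█   
············█···█···██   
···········█·········█   
···········█········██   
······················   
                         
                         
                         
                         
                         
                         


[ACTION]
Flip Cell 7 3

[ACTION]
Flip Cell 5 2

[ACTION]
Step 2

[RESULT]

Gen: 6                   
···█··········███·····   
··███········█···██···   
····█········█·█·█··█·   
███·········██·█·····█   
··█·······█···█···█·█·   
██······███·······█·█·   
·········█··██·██████·   
·········████·██·····█   
··········█··███·██·██   
···········██···█·····   
······················   
······················   
                         
                         
                         
                         
                         
                         


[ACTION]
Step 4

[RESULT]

Gen: 10                  
···███········██·█····   
·██···█······█·····█··   
██············██····█·   
···█·█····██···█····█·   
··███····███····█·····   
········██··█····██···   
········█████·····█···   
················██·█··   
·················█·██·   
···········██···██····   
·············██·█·····   
·············██·······   
                         
                         
                         
                         
                         
                         


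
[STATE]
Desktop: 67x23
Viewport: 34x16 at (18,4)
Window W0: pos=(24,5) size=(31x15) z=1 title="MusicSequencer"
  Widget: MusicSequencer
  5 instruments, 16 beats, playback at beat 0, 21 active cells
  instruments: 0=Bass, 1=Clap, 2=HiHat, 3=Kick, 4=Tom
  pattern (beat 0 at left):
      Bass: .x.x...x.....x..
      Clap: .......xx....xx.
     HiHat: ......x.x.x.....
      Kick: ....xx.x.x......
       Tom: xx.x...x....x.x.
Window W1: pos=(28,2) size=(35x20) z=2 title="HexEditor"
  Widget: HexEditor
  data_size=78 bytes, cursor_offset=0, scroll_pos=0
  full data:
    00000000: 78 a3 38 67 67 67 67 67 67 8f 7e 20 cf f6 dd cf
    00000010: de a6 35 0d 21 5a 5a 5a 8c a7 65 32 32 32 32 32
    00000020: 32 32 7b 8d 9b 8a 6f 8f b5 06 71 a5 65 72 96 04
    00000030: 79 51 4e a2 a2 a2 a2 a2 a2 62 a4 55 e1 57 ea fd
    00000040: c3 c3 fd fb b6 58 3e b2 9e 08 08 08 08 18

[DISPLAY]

          ┠───────────────────────
      ┏━━━┃00000000  78 a3 38 67 6
      ┃ Mu┃00000010  de a6 35 0d 2
      ┠───┃00000020  32 32 7b 8d 9
      ┃   ┃00000030  79 51 4e a2 a
      ┃  B┃00000040  c3 c3 fd fb b
      ┃  C┃                       
      ┃ Hi┃                       
      ┃  K┃                       
      ┃   ┃                       
      ┃   ┃                       
      ┃   ┃                       
      ┃   ┃                       
      ┃   ┃                       
      ┃   ┃                       
      ┗━━━┃                       


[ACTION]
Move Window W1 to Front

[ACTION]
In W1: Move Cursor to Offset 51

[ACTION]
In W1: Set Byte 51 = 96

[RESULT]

          ┠───────────────────────
      ┏━━━┃00000000  78 a3 38 67 6
      ┃ Mu┃00000010  de a6 35 0d 2
      ┠───┃00000020  32 32 7b 8d 9
      ┃   ┃00000030  79 51 4e 96 a
      ┃  B┃00000040  c3 c3 fd fb b
      ┃  C┃                       
      ┃ Hi┃                       
      ┃  K┃                       
      ┃   ┃                       
      ┃   ┃                       
      ┃   ┃                       
      ┃   ┃                       
      ┃   ┃                       
      ┃   ┃                       
      ┗━━━┃                       


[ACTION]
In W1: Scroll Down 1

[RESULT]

          ┠───────────────────────
      ┏━━━┃00000010  de a6 35 0d 2
      ┃ Mu┃00000020  32 32 7b 8d 9
      ┠───┃00000030  79 51 4e 96 a
      ┃   ┃00000040  c3 c3 fd fb b
      ┃  B┃                       
      ┃  C┃                       
      ┃ Hi┃                       
      ┃  K┃                       
      ┃   ┃                       
      ┃   ┃                       
      ┃   ┃                       
      ┃   ┃                       
      ┃   ┃                       
      ┃   ┃                       
      ┗━━━┃                       


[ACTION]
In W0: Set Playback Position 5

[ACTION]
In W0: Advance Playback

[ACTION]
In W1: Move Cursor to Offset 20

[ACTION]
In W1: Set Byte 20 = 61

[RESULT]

          ┠───────────────────────
      ┏━━━┃00000010  de a6 35 0d 6
      ┃ Mu┃00000020  32 32 7b 8d 9
      ┠───┃00000030  79 51 4e 96 a
      ┃   ┃00000040  c3 c3 fd fb b
      ┃  B┃                       
      ┃  C┃                       
      ┃ Hi┃                       
      ┃  K┃                       
      ┃   ┃                       
      ┃   ┃                       
      ┃   ┃                       
      ┃   ┃                       
      ┃   ┃                       
      ┃   ┃                       
      ┗━━━┃                       


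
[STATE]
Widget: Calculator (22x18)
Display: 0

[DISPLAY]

                     0
┌───┬───┬───┬───┐     
│ 7 │ 8 │ 9 │ ÷ │     
├───┼───┼───┼───┤     
│ 4 │ 5 │ 6 │ × │     
├───┼───┼───┼───┤     
│ 1 │ 2 │ 3 │ - │     
├───┼───┼───┼───┤     
│ 0 │ . │ = │ + │     
├───┼───┼───┼───┤     
│ C │ MC│ MR│ M+│     
└───┴───┴───┴───┘     
                      
                      
                      
                      
                      
                      


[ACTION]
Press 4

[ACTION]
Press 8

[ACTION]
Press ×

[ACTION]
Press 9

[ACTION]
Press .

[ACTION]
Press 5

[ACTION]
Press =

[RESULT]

                   456
┌───┬───┬───┬───┐     
│ 7 │ 8 │ 9 │ ÷ │     
├───┼───┼───┼───┤     
│ 4 │ 5 │ 6 │ × │     
├───┼───┼───┼───┤     
│ 1 │ 2 │ 3 │ - │     
├───┼───┼───┼───┤     
│ 0 │ . │ = │ + │     
├───┼───┼───┼───┤     
│ C │ MC│ MR│ M+│     
└───┴───┴───┴───┘     
                      
                      
                      
                      
                      
                      


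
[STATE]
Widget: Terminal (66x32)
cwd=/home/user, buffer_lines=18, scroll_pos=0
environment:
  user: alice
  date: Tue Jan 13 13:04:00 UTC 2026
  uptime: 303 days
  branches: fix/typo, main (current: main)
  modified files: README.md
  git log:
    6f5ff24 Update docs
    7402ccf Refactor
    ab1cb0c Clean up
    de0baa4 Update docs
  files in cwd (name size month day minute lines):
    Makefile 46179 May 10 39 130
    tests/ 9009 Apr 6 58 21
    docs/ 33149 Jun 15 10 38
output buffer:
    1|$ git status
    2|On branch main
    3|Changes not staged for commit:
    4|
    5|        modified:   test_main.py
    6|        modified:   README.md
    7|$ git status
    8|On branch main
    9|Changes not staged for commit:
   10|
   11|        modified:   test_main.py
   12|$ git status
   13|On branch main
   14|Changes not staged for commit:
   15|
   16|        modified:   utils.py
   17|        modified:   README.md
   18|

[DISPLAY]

$ git status                                                      
On branch main                                                    
Changes not staged for commit:                                    
                                                                  
        modified:   test_main.py                                  
        modified:   README.md                                     
$ git status                                                      
On branch main                                                    
Changes not staged for commit:                                    
                                                                  
        modified:   test_main.py                                  
$ git status                                                      
On branch main                                                    
Changes not staged for commit:                                    
                                                                  
        modified:   utils.py                                      
        modified:   README.md                                     
                                                                  
$ █                                                               
                                                                  
                                                                  
                                                                  
                                                                  
                                                                  
                                                                  
                                                                  
                                                                  
                                                                  
                                                                  
                                                                  
                                                                  
                                                                  


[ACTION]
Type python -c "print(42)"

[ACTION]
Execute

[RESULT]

$ git status                                                      
On branch main                                                    
Changes not staged for commit:                                    
                                                                  
        modified:   test_main.py                                  
        modified:   README.md                                     
$ git status                                                      
On branch main                                                    
Changes not staged for commit:                                    
                                                                  
        modified:   test_main.py                                  
$ git status                                                      
On branch main                                                    
Changes not staged for commit:                                    
                                                                  
        modified:   utils.py                                      
        modified:   README.md                                     
                                                                  
$ python -c "print(42)"                                           
42                                                                
$ █                                                               
                                                                  
                                                                  
                                                                  
                                                                  
                                                                  
                                                                  
                                                                  
                                                                  
                                                                  
                                                                  
                                                                  


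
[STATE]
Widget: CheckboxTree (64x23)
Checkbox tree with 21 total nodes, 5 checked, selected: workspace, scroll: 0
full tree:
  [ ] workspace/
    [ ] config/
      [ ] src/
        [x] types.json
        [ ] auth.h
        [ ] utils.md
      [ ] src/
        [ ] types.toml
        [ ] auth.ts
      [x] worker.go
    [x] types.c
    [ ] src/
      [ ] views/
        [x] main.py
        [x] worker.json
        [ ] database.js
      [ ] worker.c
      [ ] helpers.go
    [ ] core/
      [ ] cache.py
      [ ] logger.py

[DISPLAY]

>[-] workspace/                                                 
   [-] config/                                                  
     [-] src/                                                   
       [x] types.json                                           
       [ ] auth.h                                               
       [ ] utils.md                                             
     [ ] src/                                                   
       [ ] types.toml                                           
       [ ] auth.ts                                              
     [x] worker.go                                              
   [x] types.c                                                  
   [-] src/                                                     
     [-] views/                                                 
       [x] main.py                                              
       [x] worker.json                                          
       [ ] database.js                                          
     [ ] worker.c                                               
     [ ] helpers.go                                             
   [ ] core/                                                    
     [ ] cache.py                                               
     [ ] logger.py                                              
                                                                
                                                                


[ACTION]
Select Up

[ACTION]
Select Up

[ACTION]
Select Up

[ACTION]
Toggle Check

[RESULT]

>[x] workspace/                                                 
   [x] config/                                                  
     [x] src/                                                   
       [x] types.json                                           
       [x] auth.h                                               
       [x] utils.md                                             
     [x] src/                                                   
       [x] types.toml                                           
       [x] auth.ts                                              
     [x] worker.go                                              
   [x] types.c                                                  
   [x] src/                                                     
     [x] views/                                                 
       [x] main.py                                              
       [x] worker.json                                          
       [x] database.js                                          
     [x] worker.c                                               
     [x] helpers.go                                             
   [x] core/                                                    
     [x] cache.py                                               
     [x] logger.py                                              
                                                                
                                                                


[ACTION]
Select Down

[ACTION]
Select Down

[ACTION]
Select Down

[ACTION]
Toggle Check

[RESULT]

 [-] workspace/                                                 
   [-] config/                                                  
     [-] src/                                                   
>      [ ] types.json                                           
       [x] auth.h                                               
       [x] utils.md                                             
     [x] src/                                                   
       [x] types.toml                                           
       [x] auth.ts                                              
     [x] worker.go                                              
   [x] types.c                                                  
   [x] src/                                                     
     [x] views/                                                 
       [x] main.py                                              
       [x] worker.json                                          
       [x] database.js                                          
     [x] worker.c                                               
     [x] helpers.go                                             
   [x] core/                                                    
     [x] cache.py                                               
     [x] logger.py                                              
                                                                
                                                                


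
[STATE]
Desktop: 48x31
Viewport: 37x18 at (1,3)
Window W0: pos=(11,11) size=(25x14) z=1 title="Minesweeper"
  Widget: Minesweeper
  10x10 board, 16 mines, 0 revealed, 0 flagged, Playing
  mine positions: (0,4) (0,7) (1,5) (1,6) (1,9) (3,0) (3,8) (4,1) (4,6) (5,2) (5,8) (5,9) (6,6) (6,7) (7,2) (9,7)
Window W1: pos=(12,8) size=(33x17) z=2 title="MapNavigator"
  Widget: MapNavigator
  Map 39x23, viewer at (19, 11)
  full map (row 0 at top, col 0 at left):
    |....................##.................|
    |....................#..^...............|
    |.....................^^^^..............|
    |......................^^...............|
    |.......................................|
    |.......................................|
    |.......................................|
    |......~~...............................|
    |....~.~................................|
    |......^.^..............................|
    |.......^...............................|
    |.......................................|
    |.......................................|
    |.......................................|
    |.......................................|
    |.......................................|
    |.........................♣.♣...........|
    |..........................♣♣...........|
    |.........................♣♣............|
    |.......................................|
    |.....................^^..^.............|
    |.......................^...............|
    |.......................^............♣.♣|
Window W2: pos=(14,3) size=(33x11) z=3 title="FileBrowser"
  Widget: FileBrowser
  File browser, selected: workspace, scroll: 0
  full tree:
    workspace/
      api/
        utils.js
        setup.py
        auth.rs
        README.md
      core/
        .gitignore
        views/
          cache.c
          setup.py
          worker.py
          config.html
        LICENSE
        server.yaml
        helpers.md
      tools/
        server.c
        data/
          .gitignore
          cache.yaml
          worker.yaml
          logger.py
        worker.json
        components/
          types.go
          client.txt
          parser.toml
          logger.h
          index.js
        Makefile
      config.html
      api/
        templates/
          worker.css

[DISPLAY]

             ┏━━━━━━━━━━━━━━━━━━━━━━━
             ┃ FileBrowser           
             ┠───────────────────────
             ┃> [-] workspace/       
             ┃    [+] api/           
           ┏━┃    [+] core/          
           ┃ ┃    [+] tools/         
           ┠─┃    config.html        
          ┏┃.┃    [+] api/           
          ┃┃.┃                       
          ┠┃.┗━━━━━━━━━━━━━━━━━━━━━━━
          ┃┃~.~......................
          ┃┃..^.^....................
          ┃┃...^.....................
          ┃┃...............@.........
          ┃┃.........................
          ┃┃.........................
          ┃┃.........................


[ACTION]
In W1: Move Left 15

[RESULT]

             ┏━━━━━━━━━━━━━━━━━━━━━━━
             ┃ FileBrowser           
             ┠───────────────────────
             ┃> [-] workspace/       
             ┃    [+] api/           
           ┏━┃    [+] core/          
           ┃ ┃    [+] tools/         
           ┠─┃    config.html        
          ┏┃ ┃    [+] api/           
          ┃┃ ┃                       
          ┠┃ ┗━━━━━━━━━━━━━━━━━━━━━━━
          ┃┃           ....~.~.......
          ┃┃           ......^.^.....
          ┃┃           .......^......
          ┃┃           ....@.........
          ┃┃           ..............
          ┃┃           ..............
          ┃┃           ..............


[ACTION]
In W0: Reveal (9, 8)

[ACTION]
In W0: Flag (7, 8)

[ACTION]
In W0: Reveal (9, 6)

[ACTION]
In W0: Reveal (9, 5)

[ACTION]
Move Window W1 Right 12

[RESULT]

             ┏━━━━━━━━━━━━━━━━━━━━━━━
             ┃ FileBrowser           
             ┠───────────────────────
             ┃> [-] workspace/       
             ┃    [+] api/           
             ┃    [+] core/          
             ┃    [+] tools/         
             ┃    config.html        
          ┏━━┃    [+] api/           
          ┃ M┃                       
          ┠──┗━━━━━━━━━━━━━━━━━━━━━━━
          ┃   ┃           ....~.~....
          ┃   ┃           ......^.^..
          ┃11 ┃           .......^...
          ┃■21┃           ....@......
          ┃■■2┃           ...........
          ┃12■┃           ...........
          ┃ 2■┃           ...........


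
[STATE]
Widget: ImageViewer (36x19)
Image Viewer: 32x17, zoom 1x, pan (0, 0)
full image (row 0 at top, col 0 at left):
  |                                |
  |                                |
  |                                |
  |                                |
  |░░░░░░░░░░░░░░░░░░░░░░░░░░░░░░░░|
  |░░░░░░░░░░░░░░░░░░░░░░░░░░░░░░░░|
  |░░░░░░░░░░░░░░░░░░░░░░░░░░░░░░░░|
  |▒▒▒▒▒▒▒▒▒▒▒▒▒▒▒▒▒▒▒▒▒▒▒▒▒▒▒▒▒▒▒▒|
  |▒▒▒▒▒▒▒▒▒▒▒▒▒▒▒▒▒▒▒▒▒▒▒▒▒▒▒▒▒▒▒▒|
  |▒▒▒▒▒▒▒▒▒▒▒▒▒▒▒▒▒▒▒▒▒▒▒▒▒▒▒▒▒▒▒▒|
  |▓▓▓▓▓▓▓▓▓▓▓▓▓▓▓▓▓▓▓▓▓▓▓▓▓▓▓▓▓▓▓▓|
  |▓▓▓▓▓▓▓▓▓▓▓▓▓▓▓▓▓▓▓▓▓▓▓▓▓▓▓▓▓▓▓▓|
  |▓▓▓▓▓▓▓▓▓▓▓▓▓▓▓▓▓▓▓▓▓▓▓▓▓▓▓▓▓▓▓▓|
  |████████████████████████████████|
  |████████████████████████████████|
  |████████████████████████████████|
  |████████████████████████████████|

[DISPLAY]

                                    
                                    
                                    
                                    
░░░░░░░░░░░░░░░░░░░░░░░░░░░░░░░░    
░░░░░░░░░░░░░░░░░░░░░░░░░░░░░░░░    
░░░░░░░░░░░░░░░░░░░░░░░░░░░░░░░░    
▒▒▒▒▒▒▒▒▒▒▒▒▒▒▒▒▒▒▒▒▒▒▒▒▒▒▒▒▒▒▒▒    
▒▒▒▒▒▒▒▒▒▒▒▒▒▒▒▒▒▒▒▒▒▒▒▒▒▒▒▒▒▒▒▒    
▒▒▒▒▒▒▒▒▒▒▒▒▒▒▒▒▒▒▒▒▒▒▒▒▒▒▒▒▒▒▒▒    
▓▓▓▓▓▓▓▓▓▓▓▓▓▓▓▓▓▓▓▓▓▓▓▓▓▓▓▓▓▓▓▓    
▓▓▓▓▓▓▓▓▓▓▓▓▓▓▓▓▓▓▓▓▓▓▓▓▓▓▓▓▓▓▓▓    
▓▓▓▓▓▓▓▓▓▓▓▓▓▓▓▓▓▓▓▓▓▓▓▓▓▓▓▓▓▓▓▓    
████████████████████████████████    
████████████████████████████████    
████████████████████████████████    
████████████████████████████████    
                                    
                                    


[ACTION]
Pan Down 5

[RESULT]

░░░░░░░░░░░░░░░░░░░░░░░░░░░░░░░░    
░░░░░░░░░░░░░░░░░░░░░░░░░░░░░░░░    
▒▒▒▒▒▒▒▒▒▒▒▒▒▒▒▒▒▒▒▒▒▒▒▒▒▒▒▒▒▒▒▒    
▒▒▒▒▒▒▒▒▒▒▒▒▒▒▒▒▒▒▒▒▒▒▒▒▒▒▒▒▒▒▒▒    
▒▒▒▒▒▒▒▒▒▒▒▒▒▒▒▒▒▒▒▒▒▒▒▒▒▒▒▒▒▒▒▒    
▓▓▓▓▓▓▓▓▓▓▓▓▓▓▓▓▓▓▓▓▓▓▓▓▓▓▓▓▓▓▓▓    
▓▓▓▓▓▓▓▓▓▓▓▓▓▓▓▓▓▓▓▓▓▓▓▓▓▓▓▓▓▓▓▓    
▓▓▓▓▓▓▓▓▓▓▓▓▓▓▓▓▓▓▓▓▓▓▓▓▓▓▓▓▓▓▓▓    
████████████████████████████████    
████████████████████████████████    
████████████████████████████████    
████████████████████████████████    
                                    
                                    
                                    
                                    
                                    
                                    
                                    


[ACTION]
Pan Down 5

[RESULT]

▓▓▓▓▓▓▓▓▓▓▓▓▓▓▓▓▓▓▓▓▓▓▓▓▓▓▓▓▓▓▓▓    
▓▓▓▓▓▓▓▓▓▓▓▓▓▓▓▓▓▓▓▓▓▓▓▓▓▓▓▓▓▓▓▓    
▓▓▓▓▓▓▓▓▓▓▓▓▓▓▓▓▓▓▓▓▓▓▓▓▓▓▓▓▓▓▓▓    
████████████████████████████████    
████████████████████████████████    
████████████████████████████████    
████████████████████████████████    
                                    
                                    
                                    
                                    
                                    
                                    
                                    
                                    
                                    
                                    
                                    
                                    


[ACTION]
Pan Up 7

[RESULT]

                                    
░░░░░░░░░░░░░░░░░░░░░░░░░░░░░░░░    
░░░░░░░░░░░░░░░░░░░░░░░░░░░░░░░░    
░░░░░░░░░░░░░░░░░░░░░░░░░░░░░░░░    
▒▒▒▒▒▒▒▒▒▒▒▒▒▒▒▒▒▒▒▒▒▒▒▒▒▒▒▒▒▒▒▒    
▒▒▒▒▒▒▒▒▒▒▒▒▒▒▒▒▒▒▒▒▒▒▒▒▒▒▒▒▒▒▒▒    
▒▒▒▒▒▒▒▒▒▒▒▒▒▒▒▒▒▒▒▒▒▒▒▒▒▒▒▒▒▒▒▒    
▓▓▓▓▓▓▓▓▓▓▓▓▓▓▓▓▓▓▓▓▓▓▓▓▓▓▓▓▓▓▓▓    
▓▓▓▓▓▓▓▓▓▓▓▓▓▓▓▓▓▓▓▓▓▓▓▓▓▓▓▓▓▓▓▓    
▓▓▓▓▓▓▓▓▓▓▓▓▓▓▓▓▓▓▓▓▓▓▓▓▓▓▓▓▓▓▓▓    
████████████████████████████████    
████████████████████████████████    
████████████████████████████████    
████████████████████████████████    
                                    
                                    
                                    
                                    
                                    


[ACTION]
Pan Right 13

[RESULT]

                                    
░░░░░░░░░░░░░░░░░░░                 
░░░░░░░░░░░░░░░░░░░                 
░░░░░░░░░░░░░░░░░░░                 
▒▒▒▒▒▒▒▒▒▒▒▒▒▒▒▒▒▒▒                 
▒▒▒▒▒▒▒▒▒▒▒▒▒▒▒▒▒▒▒                 
▒▒▒▒▒▒▒▒▒▒▒▒▒▒▒▒▒▒▒                 
▓▓▓▓▓▓▓▓▓▓▓▓▓▓▓▓▓▓▓                 
▓▓▓▓▓▓▓▓▓▓▓▓▓▓▓▓▓▓▓                 
▓▓▓▓▓▓▓▓▓▓▓▓▓▓▓▓▓▓▓                 
███████████████████                 
███████████████████                 
███████████████████                 
███████████████████                 
                                    
                                    
                                    
                                    
                                    


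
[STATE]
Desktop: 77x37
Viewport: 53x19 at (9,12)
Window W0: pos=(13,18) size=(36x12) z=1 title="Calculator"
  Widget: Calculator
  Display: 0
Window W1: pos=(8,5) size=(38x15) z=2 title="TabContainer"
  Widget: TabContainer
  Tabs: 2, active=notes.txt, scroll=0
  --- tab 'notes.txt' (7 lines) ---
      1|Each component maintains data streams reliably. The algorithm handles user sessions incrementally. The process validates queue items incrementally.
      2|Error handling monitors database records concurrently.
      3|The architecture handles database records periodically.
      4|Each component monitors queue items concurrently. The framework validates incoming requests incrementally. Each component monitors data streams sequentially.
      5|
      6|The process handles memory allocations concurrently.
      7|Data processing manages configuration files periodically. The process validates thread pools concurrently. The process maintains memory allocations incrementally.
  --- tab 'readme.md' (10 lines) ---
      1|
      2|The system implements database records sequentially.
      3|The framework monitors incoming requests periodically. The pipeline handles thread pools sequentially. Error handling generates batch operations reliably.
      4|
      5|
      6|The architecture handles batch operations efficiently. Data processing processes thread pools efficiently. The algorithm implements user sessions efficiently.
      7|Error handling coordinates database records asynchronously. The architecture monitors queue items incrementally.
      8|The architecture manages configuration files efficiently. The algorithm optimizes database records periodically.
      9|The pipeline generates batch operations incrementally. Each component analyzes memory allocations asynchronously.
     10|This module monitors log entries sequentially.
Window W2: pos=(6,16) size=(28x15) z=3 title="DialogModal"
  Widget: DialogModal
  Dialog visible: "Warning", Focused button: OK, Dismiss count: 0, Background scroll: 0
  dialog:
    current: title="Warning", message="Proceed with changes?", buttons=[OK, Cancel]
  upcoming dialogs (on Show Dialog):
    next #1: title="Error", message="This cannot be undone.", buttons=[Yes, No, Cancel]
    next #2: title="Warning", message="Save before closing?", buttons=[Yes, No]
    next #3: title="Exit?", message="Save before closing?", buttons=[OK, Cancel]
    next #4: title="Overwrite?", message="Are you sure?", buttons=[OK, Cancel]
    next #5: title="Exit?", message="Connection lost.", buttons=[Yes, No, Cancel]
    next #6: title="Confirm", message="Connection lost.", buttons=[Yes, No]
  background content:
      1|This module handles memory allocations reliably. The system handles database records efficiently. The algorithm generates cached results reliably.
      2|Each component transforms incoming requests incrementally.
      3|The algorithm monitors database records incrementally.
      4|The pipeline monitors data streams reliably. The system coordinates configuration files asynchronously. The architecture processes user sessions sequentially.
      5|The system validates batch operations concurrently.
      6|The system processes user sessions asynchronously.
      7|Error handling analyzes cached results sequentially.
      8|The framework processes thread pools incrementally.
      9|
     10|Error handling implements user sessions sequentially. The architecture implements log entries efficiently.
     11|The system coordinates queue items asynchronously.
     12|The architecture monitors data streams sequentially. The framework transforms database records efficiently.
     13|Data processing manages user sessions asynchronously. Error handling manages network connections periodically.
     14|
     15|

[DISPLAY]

The architecture handles database re┃                
Each component monitors queue items ┃                
                                    ┃                
The process handles memory allocatio┃                
━━━━━━━━━━━━━━━━━━━━━━━━┓onfiguratio┃                
ialogModal              ┃           ┃                
────────────────────────┨           ┃━━┓             
is module handles memory┃━━━━━━━━━━━┛  ┃             
ch component transforms ┃──────────────┨             
e algorithm monitors dat┃             0┃             
┌────────────────────┐ta┃              ┃             
│      Warning       │ch┃              ┃             
│Proceed with changes│r ┃              ┃             
│   [OK]  Cancel     │ca┃              ┃             
└────────────────────┘th┃              ┃             
                        ┃              ┃             
ror handling implements ┃              ┃             
e system coordinates que┃━━━━━━━━━━━━━━┛             
━━━━━━━━━━━━━━━━━━━━━━━━┛                            


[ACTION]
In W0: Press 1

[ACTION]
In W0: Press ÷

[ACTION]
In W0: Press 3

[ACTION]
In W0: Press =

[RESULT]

The architecture handles database re┃                
Each component monitors queue items ┃                
                                    ┃                
The process handles memory allocatio┃                
━━━━━━━━━━━━━━━━━━━━━━━━┓onfiguratio┃                
ialogModal              ┃           ┃                
────────────────────────┨           ┃━━┓             
is module handles memory┃━━━━━━━━━━━┛  ┃             
ch component transforms ┃──────────────┨             
e algorithm monitors dat┃  0.3333333333┃             
┌────────────────────┐ta┃              ┃             
│      Warning       │ch┃              ┃             
│Proceed with changes│r ┃              ┃             
│   [OK]  Cancel     │ca┃              ┃             
└────────────────────┘th┃              ┃             
                        ┃              ┃             
ror handling implements ┃              ┃             
e system coordinates que┃━━━━━━━━━━━━━━┛             
━━━━━━━━━━━━━━━━━━━━━━━━┛                            
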